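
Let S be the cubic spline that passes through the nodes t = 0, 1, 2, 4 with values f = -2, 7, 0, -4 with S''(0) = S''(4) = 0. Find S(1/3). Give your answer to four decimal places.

Let M_i = S''(x_i). Step sizes h_i = 1, 1, 2; slopes of the chords Δ_i = (y_(i+1) - y_i)/h_i = 9, -7, -2.
  1·M_0 + 4·M_1 + 1·M_2 = 6(Δ_1 - Δ_0) = -96
  1·M_1 + 6·M_2 + 2·M_3 = 6(Δ_2 - Δ_1) = 30
Natural end conditions: M_0 = M_3 = 0.
Forward elimination and back-substitution give M_0 = 0, M_1 = -606/23, M_2 = 216/23, M_3 = 0.
On [0, 1], S(t) = -2 + 308/23·t + 0·t² - 101/23·t³.
With t = 1/3: S(1/3) = 1429/621.

2.3011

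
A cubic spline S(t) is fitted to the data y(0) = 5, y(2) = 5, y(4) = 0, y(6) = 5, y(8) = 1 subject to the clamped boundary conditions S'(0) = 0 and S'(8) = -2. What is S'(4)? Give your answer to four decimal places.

Write M_i for S''(x_i). With h_i = 2, 2, 2, 2 and divided differences Δ_i = 0, -5/2, 5/2, -2, the continuity of S' gives the tridiagonal system
  2·M_0 + 8·M_1 + 2·M_2 = 6(Δ_1 - Δ_0) = -15
  2·M_1 + 8·M_2 + 2·M_3 = 6(Δ_2 - Δ_1) = 30
  2·M_2 + 8·M_3 + 2·M_4 = 6(Δ_3 - Δ_2) = -27
Clamped end conditions give two more equations: 2h_0·M_0 + h_0·M_1 = 6(Δ_0 - S'(0)) = 0 and h_3·M_3 + 2h_3·M_4 = 6(S'(8) - Δ_3) = 0.
Hence M_0 = 109/56, M_1 = -109/28, M_2 = 49/8, M_3 = -157/28, M_4 = 157/56.
On [4, 6], S'(t) = b_2 + 2c_2·(t - 4) + 3d_2·(t - 4)² with b_2 = Δ_2 - h_2(2M_2 + M_3)/6 = 2/7, c_2 = M_2/2 = 49/16, d_2 = (M_3 - M_2)/(6h_2) = -219/224. So S'(4) = 2/7.

0.2857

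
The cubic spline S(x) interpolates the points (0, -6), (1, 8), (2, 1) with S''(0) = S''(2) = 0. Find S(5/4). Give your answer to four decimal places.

With M_i denoting the second derivative at x_i, h_i = 1, 1, and Δ_i = (y_(i+1) − y_i)/h_i = 14, -7:
  1·M_0 + 4·M_1 + 1·M_2 = 6(Δ_1 - Δ_0) = -126
Natural end conditions: M_0 = M_2 = 0.
Hence M_0 = 0, M_1 = -63/2, M_2 = 0.
On [1, 2], S(x) = 8 + 7/2·(x - 1) - 63/4·(x - 1)² + 21/4·(x - 1)³.
With (x - 1) = 1/4: S(5/4) = 2041/256.

7.9727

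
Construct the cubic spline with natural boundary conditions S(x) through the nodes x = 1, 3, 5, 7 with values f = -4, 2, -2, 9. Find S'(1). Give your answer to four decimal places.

Let M_i = S''(x_i). Step sizes h_i = 2, 2, 2; slopes of the chords Δ_i = (y_(i+1) - y_i)/h_i = 3, -2, 11/2.
  2·M_0 + 8·M_1 + 2·M_2 = 6(Δ_1 - Δ_0) = -30
  2·M_1 + 8·M_2 + 2·M_3 = 6(Δ_2 - Δ_1) = 45
Natural end conditions: M_0 = M_3 = 0.
Forward elimination and back-substitution give M_0 = 0, M_1 = -11/2, M_2 = 7, M_3 = 0.
On [1, 3], S'(x) = b_0 + 2c_0·(x - 1) + 3d_0·(x - 1)² with b_0 = Δ_0 - h_0(2M_0 + M_1)/6 = 29/6, c_0 = M_0/2 = 0, d_0 = (M_1 - M_0)/(6h_0) = -11/24. So S'(1) = 29/6.

4.8333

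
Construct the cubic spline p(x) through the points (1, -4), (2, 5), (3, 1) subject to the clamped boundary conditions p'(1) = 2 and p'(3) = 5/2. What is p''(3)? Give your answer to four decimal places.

Let M_i = p''(x_i). Step sizes h_i = 1, 1; slopes of the chords Δ_i = (y_(i+1) - y_i)/h_i = 9, -4.
  1·M_0 + 4·M_1 + 1·M_2 = 6(Δ_1 - Δ_0) = -78
Clamped end conditions give two more equations: 2h_0·M_0 + h_0·M_1 = 6(Δ_0 - p'(1)) = 42 and h_1·M_1 + 2h_1·M_2 = 6(p'(3) - Δ_1) = 39.
Solving the tridiagonal system: M_0 = 163/4, M_1 = -79/2, M_2 = 157/4.

39.2500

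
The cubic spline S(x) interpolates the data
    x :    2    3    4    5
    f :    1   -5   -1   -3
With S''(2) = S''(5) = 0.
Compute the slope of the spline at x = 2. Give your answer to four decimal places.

-9.0667

Put M_i = S'' at the i-th knot. Here h = (1, 1, 1) and Δ = (-6, 4, -2), so the interior equations h_(i-1)·M_(i-1) + 2(h_(i-1)+h_i)·M_i + h_i·M_(i+1) = 6(Δ_i − Δ_(i-1)) read
  1·M_0 + 4·M_1 + 1·M_2 = 6(Δ_1 - Δ_0) = 60
  1·M_1 + 4·M_2 + 1·M_3 = 6(Δ_2 - Δ_1) = -36
Natural end conditions: M_0 = M_3 = 0.
Solving: M_0 = 0, M_1 = 92/5, M_2 = -68/5, M_3 = 0.
On [2, 3], S'(x) = b_0 + 2c_0·(x - 2) + 3d_0·(x - 2)² with b_0 = Δ_0 - h_0(2M_0 + M_1)/6 = -136/15, c_0 = M_0/2 = 0, d_0 = (M_1 - M_0)/(6h_0) = 46/15. So S'(2) = -136/15.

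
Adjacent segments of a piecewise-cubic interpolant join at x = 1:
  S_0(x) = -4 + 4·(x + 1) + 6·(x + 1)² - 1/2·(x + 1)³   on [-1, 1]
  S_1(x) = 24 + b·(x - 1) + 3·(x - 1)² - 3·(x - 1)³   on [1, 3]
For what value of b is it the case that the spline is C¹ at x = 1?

22

S_0'(x) = 4 + 12·(x + 1) - 3/2·(x + 1)², so S_0'(1) = 22. On the right, S_1'(1) = b, so b = 22.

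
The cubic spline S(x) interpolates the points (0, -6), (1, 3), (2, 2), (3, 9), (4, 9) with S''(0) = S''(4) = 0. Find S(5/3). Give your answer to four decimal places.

2.0370

With m_i denoting the second derivative at x_i, h_i = 1, 1, 1, 1, and Δ_i = (y_(i+1) − y_i)/h_i = 9, -1, 7, 0:
  1·m_0 + 4·m_1 + 1·m_2 = 6(Δ_1 - Δ_0) = -60
  1·m_1 + 4·m_2 + 1·m_3 = 6(Δ_2 - Δ_1) = 48
  1·m_2 + 4·m_3 + 1·m_4 = 6(Δ_3 - Δ_2) = -42
Natural end conditions: m_0 = m_4 = 0.
Forward elimination and back-substitution give m_0 = 0, m_1 = -81/4, m_2 = 21, m_3 = -63/4, m_4 = 0.
On [1, 2], S(x) = 3 + 9/4·(x - 1) - 81/8·(x - 1)² + 55/8·(x - 1)³.
With (x - 1) = 2/3: S(5/3) = 55/27.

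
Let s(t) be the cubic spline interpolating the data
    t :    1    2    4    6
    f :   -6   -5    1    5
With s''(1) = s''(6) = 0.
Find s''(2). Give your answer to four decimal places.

2.4545

With m_i denoting the second derivative at x_i, h_i = 1, 2, 2, and Δ_i = (y_(i+1) − y_i)/h_i = 1, 3, 2:
  1·m_0 + 6·m_1 + 2·m_2 = 6(Δ_1 - Δ_0) = 12
  2·m_1 + 8·m_2 + 2·m_3 = 6(Δ_2 - Δ_1) = -6
Natural end conditions: m_0 = m_3 = 0.
Hence m_0 = 0, m_1 = 27/11, m_2 = -15/11, m_3 = 0.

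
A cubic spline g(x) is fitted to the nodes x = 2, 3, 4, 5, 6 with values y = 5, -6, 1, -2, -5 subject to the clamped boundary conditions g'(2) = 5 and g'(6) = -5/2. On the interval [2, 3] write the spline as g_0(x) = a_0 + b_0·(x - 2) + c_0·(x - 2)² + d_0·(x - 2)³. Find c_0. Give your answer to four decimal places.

-37.3125

Let M_i = g''(x_i). Step sizes h_i = 1, 1, 1, 1; slopes of the chords Δ_i = (y_(i+1) - y_i)/h_i = -11, 7, -3, -3.
  1·M_0 + 4·M_1 + 1·M_2 = 6(Δ_1 - Δ_0) = 108
  1·M_1 + 4·M_2 + 1·M_3 = 6(Δ_2 - Δ_1) = -60
  1·M_2 + 4·M_3 + 1·M_4 = 6(Δ_3 - Δ_2) = 0
Clamped end conditions give two more equations: 2h_0·M_0 + h_0·M_1 = 6(Δ_0 - g'(2)) = -96 and h_3·M_3 + 2h_3·M_4 = 6(g'(6) - Δ_3) = 3.
Forward elimination and back-substitution give M_0 = -597/8, M_1 = 213/4, M_2 = -243/8, M_3 = 33/4, M_4 = -21/8.
On [2, 3], with g_0(x) = a_0 + b_0·(x - 2) + c_0·(x - 2)² + d_0·(x - 2)³: c_0 = M_0/2 = -597/16, d_0 = (M_1 - M_0)/(6h_0) = 341/16, b_0 = Δ_0 - h_0(2M_0 + M_1)/6 = 5.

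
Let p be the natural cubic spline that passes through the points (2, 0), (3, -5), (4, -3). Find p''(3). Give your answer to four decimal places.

10.5000

Put m_i = p'' at the i-th knot. Here h = (1, 1) and Δ = (-5, 2), so the interior equations h_(i-1)·m_(i-1) + 2(h_(i-1)+h_i)·m_i + h_i·m_(i+1) = 6(Δ_i − Δ_(i-1)) read
  1·m_0 + 4·m_1 + 1·m_2 = 6(Δ_1 - Δ_0) = 42
Natural end conditions: m_0 = m_2 = 0.
Solving the tridiagonal system: m_0 = 0, m_1 = 21/2, m_2 = 0.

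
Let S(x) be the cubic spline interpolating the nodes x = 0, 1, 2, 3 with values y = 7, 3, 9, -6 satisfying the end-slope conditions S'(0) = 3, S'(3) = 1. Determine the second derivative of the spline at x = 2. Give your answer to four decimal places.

With σ_i denoting the second derivative at x_i, h_i = 1, 1, 1, and Δ_i = (y_(i+1) − y_i)/h_i = -4, 6, -15:
  1·σ_0 + 4·σ_1 + 1·σ_2 = 6(Δ_1 - Δ_0) = 60
  1·σ_1 + 4·σ_2 + 1·σ_3 = 6(Δ_2 - Δ_1) = -126
Clamped end conditions give two more equations: 2h_0·σ_0 + h_0·σ_1 = 6(Δ_0 - S'(0)) = -42 and h_2·σ_2 + 2h_2·σ_3 = 6(S'(3) - Δ_2) = 96.
Hence σ_0 = -124/3, σ_1 = 122/3, σ_2 = -184/3, σ_3 = 236/3.

-61.3333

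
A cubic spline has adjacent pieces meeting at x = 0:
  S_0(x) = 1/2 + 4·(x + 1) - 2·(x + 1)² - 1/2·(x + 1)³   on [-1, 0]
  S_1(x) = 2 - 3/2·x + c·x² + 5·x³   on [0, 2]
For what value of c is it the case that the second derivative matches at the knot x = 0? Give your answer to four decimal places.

S_0''(x) = -4 - 3·(x + 1), so S_0''(0) = -7. On the right, S_1''(0) = 2c, so c = -7/2.

-3.5000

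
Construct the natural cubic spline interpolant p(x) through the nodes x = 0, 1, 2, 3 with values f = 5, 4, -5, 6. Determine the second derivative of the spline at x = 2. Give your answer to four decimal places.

35.2000

Write M_i for p''(x_i). With h_i = 1, 1, 1 and divided differences Δ_i = -1, -9, 11, the continuity of p' gives the tridiagonal system
  1·M_0 + 4·M_1 + 1·M_2 = 6(Δ_1 - Δ_0) = -48
  1·M_1 + 4·M_2 + 1·M_3 = 6(Δ_2 - Δ_1) = 120
Natural end conditions: M_0 = M_3 = 0.
Solving: M_0 = 0, M_1 = -104/5, M_2 = 176/5, M_3 = 0.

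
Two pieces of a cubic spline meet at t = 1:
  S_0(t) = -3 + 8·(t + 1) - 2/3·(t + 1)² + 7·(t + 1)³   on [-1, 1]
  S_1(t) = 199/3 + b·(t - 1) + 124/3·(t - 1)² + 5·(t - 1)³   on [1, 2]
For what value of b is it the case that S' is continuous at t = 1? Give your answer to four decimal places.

89.3333

S_0'(t) = 8 - 4/3·(t + 1) + 21·(t + 1)², so S_0'(1) = 268/3. On the right, S_1'(1) = b, so b = 268/3.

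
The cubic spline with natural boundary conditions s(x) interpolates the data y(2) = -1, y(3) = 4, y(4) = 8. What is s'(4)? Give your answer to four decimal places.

3.7500

With M_i denoting the second derivative at x_i, h_i = 1, 1, and Δ_i = (y_(i+1) − y_i)/h_i = 5, 4:
  1·M_0 + 4·M_1 + 1·M_2 = 6(Δ_1 - Δ_0) = -6
Natural end conditions: M_0 = M_2 = 0.
Forward elimination and back-substitution give M_0 = 0, M_1 = -3/2, M_2 = 0.
On [3, 4], s'(x) = b_1 + 2c_1·(x - 3) + 3d_1·(x - 3)² with b_1 = Δ_1 - h_1(2M_1 + M_2)/6 = 9/2, c_1 = M_1/2 = -3/4, d_1 = (M_2 - M_1)/(6h_1) = 1/4. So s'(4) = 15/4.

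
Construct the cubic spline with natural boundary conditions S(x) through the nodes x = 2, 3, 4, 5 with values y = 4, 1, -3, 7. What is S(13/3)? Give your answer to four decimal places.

Let M_i = S''(x_i). Step sizes h_i = 1, 1, 1; slopes of the chords Δ_i = (y_(i+1) - y_i)/h_i = -3, -4, 10.
  1·M_0 + 4·M_1 + 1·M_2 = 6(Δ_1 - Δ_0) = -6
  1·M_1 + 4·M_2 + 1·M_3 = 6(Δ_2 - Δ_1) = 84
Natural end conditions: M_0 = M_3 = 0.
Solving the tridiagonal system: M_0 = 0, M_1 = -36/5, M_2 = 114/5, M_3 = 0.
On [4, 5], S(x) = -3 + 12/5·(x - 4) + 57/5·(x - 4)² - 19/5·(x - 4)³.
With (x - 4) = 1/3: S(13/3) = -29/27.

-1.0741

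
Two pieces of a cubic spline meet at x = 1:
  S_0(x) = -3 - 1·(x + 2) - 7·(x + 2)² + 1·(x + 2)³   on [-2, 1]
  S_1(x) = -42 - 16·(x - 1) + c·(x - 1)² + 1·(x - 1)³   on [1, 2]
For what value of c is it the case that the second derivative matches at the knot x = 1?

2

S_0''(x) = -14 + 6·(x + 2), so S_0''(1) = 4. On the right, S_1''(1) = 2c, so c = 2.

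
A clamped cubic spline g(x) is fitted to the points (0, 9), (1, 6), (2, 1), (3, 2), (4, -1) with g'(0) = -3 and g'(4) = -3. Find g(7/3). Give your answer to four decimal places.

1.0291

Let σ_i = g''(x_i). Step sizes h_i = 1, 1, 1, 1; slopes of the chords Δ_i = (y_(i+1) - y_i)/h_i = -3, -5, 1, -3.
  1·σ_0 + 4·σ_1 + 1·σ_2 = 6(Δ_1 - Δ_0) = -12
  1·σ_1 + 4·σ_2 + 1·σ_3 = 6(Δ_2 - Δ_1) = 36
  1·σ_2 + 4·σ_3 + 1·σ_4 = 6(Δ_3 - Δ_2) = -24
Clamped end conditions give two more equations: 2h_0·σ_0 + h_0·σ_1 = 6(Δ_0 - g'(0)) = 0 and h_3·σ_3 + 2h_3·σ_4 = 6(g'(4) - Δ_3) = 0.
Hence σ_0 = 51/14, σ_1 = -51/7, σ_2 = 27/2, σ_3 = -75/7, σ_4 = 75/14.
On [2, 3], g(x) = 1 - 12/7·(x - 2) + 27/4·(x - 2)² - 113/28·(x - 2)³.
With (x - 2) = 1/3: g(7/3) = 389/378.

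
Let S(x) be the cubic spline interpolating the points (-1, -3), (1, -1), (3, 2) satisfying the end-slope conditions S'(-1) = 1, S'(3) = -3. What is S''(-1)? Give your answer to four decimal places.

Write M_i for S''(x_i). With h_i = 2, 2 and divided differences Δ_i = 1, 3/2, the continuity of S' gives the tridiagonal system
  2·M_0 + 8·M_1 + 2·M_2 = 6(Δ_1 - Δ_0) = 3
Clamped end conditions give two more equations: 2h_0·M_0 + h_0·M_1 = 6(Δ_0 - S'(-1)) = 0 and h_1·M_1 + 2h_1·M_2 = 6(S'(3) - Δ_1) = -27.
Solving: M_0 = -11/8, M_1 = 11/4, M_2 = -65/8.

-1.3750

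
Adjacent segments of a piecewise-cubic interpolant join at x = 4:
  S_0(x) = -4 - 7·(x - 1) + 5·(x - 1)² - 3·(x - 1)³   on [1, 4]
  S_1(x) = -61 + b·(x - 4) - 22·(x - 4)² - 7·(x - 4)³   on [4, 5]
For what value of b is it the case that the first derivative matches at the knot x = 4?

S_0'(x) = -7 + 10·(x - 1) - 9·(x - 1)², so S_0'(4) = -58. On the right, S_1'(4) = b, so b = -58.

-58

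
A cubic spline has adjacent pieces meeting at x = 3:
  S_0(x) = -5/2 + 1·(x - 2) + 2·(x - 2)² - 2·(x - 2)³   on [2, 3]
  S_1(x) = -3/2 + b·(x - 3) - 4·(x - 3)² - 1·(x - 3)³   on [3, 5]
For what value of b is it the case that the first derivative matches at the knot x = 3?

-1

S_0'(x) = 1 + 4·(x - 2) - 6·(x - 2)², so S_0'(3) = -1. On the right, S_1'(3) = b, so b = -1.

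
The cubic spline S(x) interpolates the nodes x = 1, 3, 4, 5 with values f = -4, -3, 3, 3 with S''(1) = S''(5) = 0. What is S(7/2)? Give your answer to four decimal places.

Let σ_i = S''(x_i). Step sizes h_i = 2, 1, 1; slopes of the chords Δ_i = (y_(i+1) - y_i)/h_i = 1/2, 6, 0.
  2·σ_0 + 6·σ_1 + 1·σ_2 = 6(Δ_1 - Δ_0) = 33
  1·σ_1 + 4·σ_2 + 1·σ_3 = 6(Δ_2 - Δ_1) = -36
Natural end conditions: σ_0 = σ_3 = 0.
Hence σ_0 = 0, σ_1 = 168/23, σ_2 = -249/23, σ_3 = 0.
On [3, 4], S(x) = -3 + 247/46·(x - 3) + 84/23·(x - 3)² - 139/46·(x - 3)³.
With (x - 3) = 1/2: S(7/2) = 81/368.

0.2201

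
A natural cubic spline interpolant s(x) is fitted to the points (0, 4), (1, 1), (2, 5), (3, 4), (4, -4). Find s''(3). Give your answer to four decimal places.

With M_i denoting the second derivative at x_i, h_i = 1, 1, 1, 1, and Δ_i = (y_(i+1) − y_i)/h_i = -3, 4, -1, -8:
  1·M_0 + 4·M_1 + 1·M_2 = 6(Δ_1 - Δ_0) = 42
  1·M_1 + 4·M_2 + 1·M_3 = 6(Δ_2 - Δ_1) = -30
  1·M_2 + 4·M_3 + 1·M_4 = 6(Δ_3 - Δ_2) = -42
Natural end conditions: M_0 = M_4 = 0.
Forward elimination and back-substitution give M_0 = 0, M_1 = 177/14, M_2 = -60/7, M_3 = -117/14, M_4 = 0.

-8.3571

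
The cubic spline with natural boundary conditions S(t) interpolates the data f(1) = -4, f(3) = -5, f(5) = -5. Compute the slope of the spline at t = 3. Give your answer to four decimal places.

Let M_i = S''(x_i). Step sizes h_i = 2, 2; slopes of the chords Δ_i = (y_(i+1) - y_i)/h_i = -1/2, 0.
  2·M_0 + 8·M_1 + 2·M_2 = 6(Δ_1 - Δ_0) = 3
Natural end conditions: M_0 = M_2 = 0.
Solving: M_0 = 0, M_1 = 3/8, M_2 = 0.
On [3, 5], S'(t) = b_1 + 2c_1·(t - 3) + 3d_1·(t - 3)² with b_1 = Δ_1 - h_1(2M_1 + M_2)/6 = -1/4, c_1 = M_1/2 = 3/16, d_1 = (M_2 - M_1)/(6h_1) = -1/32. So S'(3) = -1/4.

-0.2500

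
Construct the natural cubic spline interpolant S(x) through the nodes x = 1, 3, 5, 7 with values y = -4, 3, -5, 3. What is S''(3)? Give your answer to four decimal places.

-7.6000

Write M_i for S''(x_i). With h_i = 2, 2, 2 and divided differences Δ_i = 7/2, -4, 4, the continuity of S' gives the tridiagonal system
  2·M_0 + 8·M_1 + 2·M_2 = 6(Δ_1 - Δ_0) = -45
  2·M_1 + 8·M_2 + 2·M_3 = 6(Δ_2 - Δ_1) = 48
Natural end conditions: M_0 = M_3 = 0.
Solving: M_0 = 0, M_1 = -38/5, M_2 = 79/10, M_3 = 0.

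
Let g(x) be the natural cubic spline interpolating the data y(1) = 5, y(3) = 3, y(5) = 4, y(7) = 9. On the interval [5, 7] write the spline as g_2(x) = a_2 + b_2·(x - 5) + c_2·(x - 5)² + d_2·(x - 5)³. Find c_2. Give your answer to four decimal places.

Write M_i for g''(x_i). With h_i = 2, 2, 2 and divided differences Δ_i = -1, 1/2, 5/2, the continuity of g' gives the tridiagonal system
  2·M_0 + 8·M_1 + 2·M_2 = 6(Δ_1 - Δ_0) = 9
  2·M_1 + 8·M_2 + 2·M_3 = 6(Δ_2 - Δ_1) = 12
Natural end conditions: M_0 = M_3 = 0.
Forward elimination and back-substitution give M_0 = 0, M_1 = 4/5, M_2 = 13/10, M_3 = 0.
On [5, 7], with g_2(x) = a_2 + b_2·(x - 5) + c_2·(x - 5)² + d_2·(x - 5)³: c_2 = M_2/2 = 13/20, d_2 = (M_3 - M_2)/(6h_2) = -13/120, b_2 = Δ_2 - h_2(2M_2 + M_3)/6 = 49/30.

0.6500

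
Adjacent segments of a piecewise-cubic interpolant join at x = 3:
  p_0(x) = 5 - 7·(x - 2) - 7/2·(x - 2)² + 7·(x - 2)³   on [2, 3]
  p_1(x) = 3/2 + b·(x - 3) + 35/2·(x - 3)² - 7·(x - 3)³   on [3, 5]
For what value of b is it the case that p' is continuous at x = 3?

p_0'(x) = -7 - 7·(x - 2) + 21·(x - 2)², so p_0'(3) = 7. On the right, p_1'(3) = b, so b = 7.

7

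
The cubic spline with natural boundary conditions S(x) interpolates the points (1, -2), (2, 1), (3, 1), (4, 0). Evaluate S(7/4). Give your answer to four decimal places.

0.4906

Let M_i = S''(x_i). Step sizes h_i = 1, 1, 1; slopes of the chords Δ_i = (y_(i+1) - y_i)/h_i = 3, 0, -1.
  1·M_0 + 4·M_1 + 1·M_2 = 6(Δ_1 - Δ_0) = -18
  1·M_1 + 4·M_2 + 1·M_3 = 6(Δ_2 - Δ_1) = -6
Natural end conditions: M_0 = M_3 = 0.
Solving the tridiagonal system: M_0 = 0, M_1 = -22/5, M_2 = -2/5, M_3 = 0.
On [1, 2], S(x) = -2 + 56/15·(x - 1) + 0·(x - 1)² - 11/15·(x - 1)³.
With (x - 1) = 3/4: S(7/4) = 157/320.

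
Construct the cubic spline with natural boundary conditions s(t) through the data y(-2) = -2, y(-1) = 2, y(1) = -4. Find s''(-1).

Write σ_i for s''(x_i). With h_i = 1, 2 and divided differences Δ_i = 4, -3, the continuity of s' gives the tridiagonal system
  1·σ_0 + 6·σ_1 + 2·σ_2 = 6(Δ_1 - Δ_0) = -42
Natural end conditions: σ_0 = σ_2 = 0.
Forward elimination and back-substitution give σ_0 = 0, σ_1 = -7, σ_2 = 0.

-7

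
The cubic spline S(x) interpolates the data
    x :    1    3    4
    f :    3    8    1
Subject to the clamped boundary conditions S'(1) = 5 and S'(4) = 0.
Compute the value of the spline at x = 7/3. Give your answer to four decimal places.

Write m_i for S''(x_i). With h_i = 2, 1 and divided differences Δ_i = 5/2, -7, the continuity of S' gives the tridiagonal system
  2·m_0 + 6·m_1 + 1·m_2 = 6(Δ_1 - Δ_0) = -57
Clamped end conditions give two more equations: 2h_0·m_0 + h_0·m_1 = 6(Δ_0 - S'(1)) = -15 and h_1·m_1 + 2h_1·m_2 = 6(S'(4) - Δ_1) = 42.
Hence m_0 = 49/12, m_1 = -47/3, m_2 = 173/6.
On [1, 3], S(x) = 3 + 5·(x - 1) + 49/24·(x - 1)² - 79/48·(x - 1)³.
With (x - 1) = 4/3: S(7/3) = 761/81.

9.3951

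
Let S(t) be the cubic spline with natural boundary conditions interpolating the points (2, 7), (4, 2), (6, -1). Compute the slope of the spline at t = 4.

-2

Write M_i for S''(x_i). With h_i = 2, 2 and divided differences Δ_i = -5/2, -3/2, the continuity of S' gives the tridiagonal system
  2·M_0 + 8·M_1 + 2·M_2 = 6(Δ_1 - Δ_0) = 6
Natural end conditions: M_0 = M_2 = 0.
Hence M_0 = 0, M_1 = 3/4, M_2 = 0.
On [4, 6], S'(t) = b_1 + 2c_1·(t - 4) + 3d_1·(t - 4)² with b_1 = Δ_1 - h_1(2M_1 + M_2)/6 = -2, c_1 = M_1/2 = 3/8, d_1 = (M_2 - M_1)/(6h_1) = -1/16. So S'(4) = -2.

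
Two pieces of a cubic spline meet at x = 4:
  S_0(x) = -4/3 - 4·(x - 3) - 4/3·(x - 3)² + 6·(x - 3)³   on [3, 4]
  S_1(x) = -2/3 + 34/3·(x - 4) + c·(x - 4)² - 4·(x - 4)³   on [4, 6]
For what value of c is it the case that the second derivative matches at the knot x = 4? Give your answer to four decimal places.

S_0''(x) = -8/3 + 36·(x - 3), so S_0''(4) = 100/3. On the right, S_1''(4) = 2c, so c = 50/3.

16.6667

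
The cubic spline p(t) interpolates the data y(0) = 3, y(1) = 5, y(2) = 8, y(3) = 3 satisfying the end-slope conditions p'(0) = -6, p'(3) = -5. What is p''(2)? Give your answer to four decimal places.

Write σ_i for p''(x_i). With h_i = 1, 1, 1 and divided differences Δ_i = 2, 3, -5, the continuity of p' gives the tridiagonal system
  1·σ_0 + 4·σ_1 + 1·σ_2 = 6(Δ_1 - Δ_0) = 6
  1·σ_1 + 4·σ_2 + 1·σ_3 = 6(Δ_2 - Δ_1) = -48
Clamped end conditions give two more equations: 2h_0·σ_0 + h_0·σ_1 = 6(Δ_0 - p'(0)) = 48 and h_2·σ_2 + 2h_2·σ_3 = 6(p'(3) - Δ_2) = 0.
Solving: σ_0 = 74/3, σ_1 = -4/3, σ_2 = -40/3, σ_3 = 20/3.

-13.3333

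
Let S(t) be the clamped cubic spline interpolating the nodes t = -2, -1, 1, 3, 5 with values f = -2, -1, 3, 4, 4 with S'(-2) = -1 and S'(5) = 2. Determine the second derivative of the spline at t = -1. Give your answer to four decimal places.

Put σ_i = S'' at the i-th knot. Here h = (1, 2, 2, 2) and Δ = (1, 2, 1/2, 0), so the interior equations h_(i-1)·σ_(i-1) + 2(h_(i-1)+h_i)·σ_i + h_i·σ_(i+1) = 6(Δ_i − Δ_(i-1)) read
  1·σ_0 + 6·σ_1 + 2·σ_2 = 6(Δ_1 - Δ_0) = 6
  2·σ_1 + 8·σ_2 + 2·σ_3 = 6(Δ_2 - Δ_1) = -9
  2·σ_2 + 8·σ_3 + 2·σ_4 = 6(Δ_3 - Δ_2) = -3
Clamped end conditions give two more equations: 2h_0·σ_0 + h_0·σ_1 = 6(Δ_0 - S'(-2)) = 12 and h_3·σ_3 + 2h_3·σ_4 = 6(S'(5) - Δ_3) = 12.
Solving: σ_0 = 501/86, σ_1 = 15/43, σ_2 = -165/172, σ_3 = -87/86, σ_4 = 603/172.

0.3488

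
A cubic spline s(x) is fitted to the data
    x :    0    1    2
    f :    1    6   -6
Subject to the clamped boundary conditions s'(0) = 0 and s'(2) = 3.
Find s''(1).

-54

Write σ_i for s''(x_i). With h_i = 1, 1 and divided differences Δ_i = 5, -12, the continuity of s' gives the tridiagonal system
  1·σ_0 + 4·σ_1 + 1·σ_2 = 6(Δ_1 - Δ_0) = -102
Clamped end conditions give two more equations: 2h_0·σ_0 + h_0·σ_1 = 6(Δ_0 - s'(0)) = 30 and h_1·σ_1 + 2h_1·σ_2 = 6(s'(2) - Δ_1) = 90.
Solving: σ_0 = 42, σ_1 = -54, σ_2 = 72.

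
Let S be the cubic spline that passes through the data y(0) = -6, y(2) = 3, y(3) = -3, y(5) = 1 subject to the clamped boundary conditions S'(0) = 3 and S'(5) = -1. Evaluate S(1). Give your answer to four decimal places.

-0.0078

Write m_i for S''(x_i). With h_i = 2, 1, 2 and divided differences Δ_i = 9/2, -6, 2, the continuity of S' gives the tridiagonal system
  2·m_0 + 6·m_1 + 1·m_2 = 6(Δ_1 - Δ_0) = -63
  1·m_1 + 6·m_2 + 2·m_3 = 6(Δ_2 - Δ_1) = 48
Clamped end conditions give two more equations: 2h_0·m_0 + h_0·m_1 = 6(Δ_0 - S'(0)) = 9 and h_2·m_2 + 2h_2·m_3 = 6(S'(5) - Δ_2) = -18.
Solving: m_0 = 335/32, m_1 = -263/16, m_2 = 235/16, m_3 = -379/32.
On [0, 2], S(t) = -6 + 3·t + 335/64·t² - 287/128·t³.
With t = 1: S(1) = -1/128.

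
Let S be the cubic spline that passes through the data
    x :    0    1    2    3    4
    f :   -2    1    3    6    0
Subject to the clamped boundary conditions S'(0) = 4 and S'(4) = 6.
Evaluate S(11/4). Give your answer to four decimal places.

6.4336

With M_i denoting the second derivative at x_i, h_i = 1, 1, 1, 1, and Δ_i = (y_(i+1) − y_i)/h_i = 3, 2, 3, -6:
  1·M_0 + 4·M_1 + 1·M_2 = 6(Δ_1 - Δ_0) = -6
  1·M_1 + 4·M_2 + 1·M_3 = 6(Δ_2 - Δ_1) = 6
  1·M_2 + 4·M_3 + 1·M_4 = 6(Δ_3 - Δ_2) = -54
Clamped end conditions give two more equations: 2h_0·M_0 + h_0·M_1 = 6(Δ_0 - S'(0)) = -6 and h_3·M_3 + 2h_3·M_4 = 6(S'(4) - Δ_3) = 72.
Forward elimination and back-substitution give M_0 = -17/14, M_1 = -25/7, M_2 = 19/2, M_3 = -199/7, M_4 = 703/14.
On [2, 3], S(x) = 3 + 32/7·(x - 2) + 19/4·(x - 2)² - 177/28·(x - 2)³.
With (x - 2) = 3/4: S(11/4) = 1647/256.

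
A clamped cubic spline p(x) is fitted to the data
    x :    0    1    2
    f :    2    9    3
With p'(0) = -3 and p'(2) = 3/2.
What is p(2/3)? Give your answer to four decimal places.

With m_i denoting the second derivative at x_i, h_i = 1, 1, and Δ_i = (y_(i+1) − y_i)/h_i = 7, -6:
  1·m_0 + 4·m_1 + 1·m_2 = 6(Δ_1 - Δ_0) = -78
Clamped end conditions give two more equations: 2h_0·m_0 + h_0·m_1 = 6(Δ_0 - p'(0)) = 60 and h_1·m_1 + 2h_1·m_2 = 6(p'(2) - Δ_1) = 45.
Forward elimination and back-substitution give m_0 = 207/4, m_1 = -87/2, m_2 = 177/4.
On [0, 1], p(x) = 2 - 3·x + 207/8·x² - 127/8·x³.
With x = 2/3: p(2/3) = 367/54.

6.7963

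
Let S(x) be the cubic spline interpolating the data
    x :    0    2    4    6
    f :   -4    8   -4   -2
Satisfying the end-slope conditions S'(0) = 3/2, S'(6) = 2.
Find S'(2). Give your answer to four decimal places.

0.7333

Write m_i for S''(x_i). With h_i = 2, 2, 2 and divided differences Δ_i = 6, -6, 1, the continuity of S' gives the tridiagonal system
  2·m_0 + 8·m_1 + 2·m_2 = 6(Δ_1 - Δ_0) = -72
  2·m_1 + 8·m_2 + 2·m_3 = 6(Δ_2 - Δ_1) = 42
Clamped end conditions give two more equations: 2h_0·m_0 + h_0·m_1 = 6(Δ_0 - S'(0)) = 27 and h_2·m_2 + 2h_2·m_3 = 6(S'(6) - Δ_2) = 6.
Solving: m_0 = 214/15, m_1 = -451/30, m_2 = 148/15, m_3 = -103/30.
On [2, 4], S'(x) = b_1 + 2c_1·(x - 2) + 3d_1·(x - 2)² with b_1 = Δ_1 - h_1(2m_1 + m_2)/6 = 11/15, c_1 = m_1/2 = -451/60, d_1 = (m_2 - m_1)/(6h_1) = 83/40. So S'(2) = 11/15.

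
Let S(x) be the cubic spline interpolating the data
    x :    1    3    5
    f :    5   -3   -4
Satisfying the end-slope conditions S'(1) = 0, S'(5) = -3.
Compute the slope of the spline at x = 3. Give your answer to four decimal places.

Write M_i for S''(x_i). With h_i = 2, 2 and divided differences Δ_i = -4, -1/2, the continuity of S' gives the tridiagonal system
  2·M_0 + 8·M_1 + 2·M_2 = 6(Δ_1 - Δ_0) = 21
Clamped end conditions give two more equations: 2h_0·M_0 + h_0·M_1 = 6(Δ_0 - S'(1)) = -24 and h_1·M_1 + 2h_1·M_2 = 6(S'(5) - Δ_1) = -15.
Solving: M_0 = -75/8, M_1 = 27/4, M_2 = -57/8.
On [3, 5], S'(x) = b_1 + 2c_1·(x - 3) + 3d_1·(x - 3)² with b_1 = Δ_1 - h_1(2M_1 + M_2)/6 = -21/8, c_1 = M_1/2 = 27/8, d_1 = (M_2 - M_1)/(6h_1) = -37/32. So S'(3) = -21/8.

-2.6250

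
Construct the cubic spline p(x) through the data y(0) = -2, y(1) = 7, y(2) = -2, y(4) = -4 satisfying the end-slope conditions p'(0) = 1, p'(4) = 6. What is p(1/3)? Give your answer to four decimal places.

0.2896

Write m_i for p''(x_i). With h_i = 1, 1, 2 and divided differences Δ_i = 9, -9, -1, the continuity of p' gives the tridiagonal system
  1·m_0 + 4·m_1 + 1·m_2 = 6(Δ_1 - Δ_0) = -108
  1·m_1 + 6·m_2 + 2·m_3 = 6(Δ_2 - Δ_1) = 48
Clamped end conditions give two more equations: 2h_0·m_0 + h_0·m_1 = 6(Δ_0 - p'(0)) = 48 and h_2·m_2 + 2h_2·m_3 = 6(p'(4) - Δ_2) = 42.
Solving: m_0 = 493/11, m_1 = -458/11, m_2 = 151/11, m_3 = 40/11.
On [0, 1], p(x) = -2 + 1·x + 493/22·x² - 317/22·x³.
With x = 1/3: p(1/3) = 86/297.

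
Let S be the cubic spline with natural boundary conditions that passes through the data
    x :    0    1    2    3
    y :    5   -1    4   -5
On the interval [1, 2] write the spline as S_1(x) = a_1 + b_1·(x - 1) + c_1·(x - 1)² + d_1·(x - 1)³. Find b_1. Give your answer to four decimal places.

Let m_i = S''(x_i). Step sizes h_i = 1, 1, 1; slopes of the chords Δ_i = (y_(i+1) - y_i)/h_i = -6, 5, -9.
  1·m_0 + 4·m_1 + 1·m_2 = 6(Δ_1 - Δ_0) = 66
  1·m_1 + 4·m_2 + 1·m_3 = 6(Δ_2 - Δ_1) = -84
Natural end conditions: m_0 = m_3 = 0.
Forward elimination and back-substitution give m_0 = 0, m_1 = 116/5, m_2 = -134/5, m_3 = 0.
On [1, 2], with S_1(x) = a_1 + b_1·(x - 1) + c_1·(x - 1)² + d_1·(x - 1)³: c_1 = m_1/2 = 58/5, d_1 = (m_2 - m_1)/(6h_1) = -25/3, b_1 = Δ_1 - h_1(2m_1 + m_2)/6 = 26/15.

1.7333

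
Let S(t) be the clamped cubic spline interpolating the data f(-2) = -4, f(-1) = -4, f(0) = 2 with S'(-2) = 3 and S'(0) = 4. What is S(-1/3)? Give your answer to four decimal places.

0.0556

Write σ_i for S''(x_i). With h_i = 1, 1 and divided differences Δ_i = 0, 6, the continuity of S' gives the tridiagonal system
  1·σ_0 + 4·σ_1 + 1·σ_2 = 6(Δ_1 - Δ_0) = 36
Clamped end conditions give two more equations: 2h_0·σ_0 + h_0·σ_1 = 6(Δ_0 - S'(-2)) = -18 and h_1·σ_1 + 2h_1·σ_2 = 6(S'(0) - Δ_1) = -12.
Solving: σ_0 = -35/2, σ_1 = 17, σ_2 = -29/2.
On [-1, 0], S(t) = -4 + 11/4·(t + 1) + 17/2·(t + 1)² - 21/4·(t + 1)³.
With (t + 1) = 2/3: S(-1/3) = 1/18.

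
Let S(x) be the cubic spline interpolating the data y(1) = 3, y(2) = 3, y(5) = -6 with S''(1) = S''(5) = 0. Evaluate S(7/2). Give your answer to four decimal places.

Write M_i for S''(x_i). With h_i = 1, 3 and divided differences Δ_i = 0, -3, the continuity of S' gives the tridiagonal system
  1·M_0 + 8·M_1 + 3·M_2 = 6(Δ_1 - Δ_0) = -18
Natural end conditions: M_0 = M_2 = 0.
Solving: M_0 = 0, M_1 = -9/4, M_2 = 0.
On [2, 5], S(x) = 3 - 3/4·(x - 2) - 9/8·(x - 2)² + 1/8·(x - 2)³.
With (x - 2) = 3/2: S(7/2) = -15/64.

-0.2344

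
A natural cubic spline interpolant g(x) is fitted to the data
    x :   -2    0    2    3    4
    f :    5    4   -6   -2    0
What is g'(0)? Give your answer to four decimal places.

-4.7738

Put σ_i = g'' at the i-th knot. Here h = (2, 2, 1, 1) and Δ = (-1/2, -5, 4, 2), so the interior equations h_(i-1)·σ_(i-1) + 2(h_(i-1)+h_i)·σ_i + h_i·σ_(i+1) = 6(Δ_i − Δ_(i-1)) read
  2·σ_0 + 8·σ_1 + 2·σ_2 = 6(Δ_1 - Δ_0) = -27
  2·σ_1 + 6·σ_2 + 1·σ_3 = 6(Δ_2 - Δ_1) = 54
  1·σ_2 + 4·σ_3 + 1·σ_4 = 6(Δ_3 - Δ_2) = -12
Natural end conditions: σ_0 = σ_4 = 0.
Solving: σ_0 = 0, σ_1 = -359/56, σ_2 = 85/7, σ_3 = -169/28, σ_4 = 0.
On [0, 2], g'(x) = b_1 + 2c_1·x + 3d_1·x² with b_1 = Δ_1 - h_1(2σ_1 + σ_2)/6 = -401/84, c_1 = σ_1/2 = -359/112, d_1 = (σ_2 - σ_1)/(6h_1) = 1039/672. So g'(0) = -401/84.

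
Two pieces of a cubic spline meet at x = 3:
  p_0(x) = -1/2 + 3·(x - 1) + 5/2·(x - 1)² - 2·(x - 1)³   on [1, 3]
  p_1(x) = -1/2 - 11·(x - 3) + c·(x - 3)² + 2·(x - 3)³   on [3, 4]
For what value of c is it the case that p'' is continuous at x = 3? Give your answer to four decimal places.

-9.5000

p_0''(x) = 5 - 12·(x - 1), so p_0''(3) = -19. On the right, p_1''(3) = 2c, so c = -19/2.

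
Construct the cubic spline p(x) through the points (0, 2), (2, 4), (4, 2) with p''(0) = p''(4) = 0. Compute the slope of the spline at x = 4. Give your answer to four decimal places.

-1.5000

With m_i denoting the second derivative at x_i, h_i = 2, 2, and Δ_i = (y_(i+1) − y_i)/h_i = 1, -1:
  2·m_0 + 8·m_1 + 2·m_2 = 6(Δ_1 - Δ_0) = -12
Natural end conditions: m_0 = m_2 = 0.
Solving: m_0 = 0, m_1 = -3/2, m_2 = 0.
On [2, 4], p'(x) = b_1 + 2c_1·(x - 2) + 3d_1·(x - 2)² with b_1 = Δ_1 - h_1(2m_1 + m_2)/6 = 0, c_1 = m_1/2 = -3/4, d_1 = (m_2 - m_1)/(6h_1) = 1/8. So p'(4) = -3/2.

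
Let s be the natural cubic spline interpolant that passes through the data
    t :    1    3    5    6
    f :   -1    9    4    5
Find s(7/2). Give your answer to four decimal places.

With σ_i denoting the second derivative at x_i, h_i = 2, 2, 1, and Δ_i = (y_(i+1) − y_i)/h_i = 5, -5/2, 1:
  2·σ_0 + 8·σ_1 + 2·σ_2 = 6(Δ_1 - Δ_0) = -45
  2·σ_1 + 6·σ_2 + 1·σ_3 = 6(Δ_2 - Δ_1) = 21
Natural end conditions: σ_0 = σ_3 = 0.
Forward elimination and back-substitution give σ_0 = 0, σ_1 = -78/11, σ_2 = 129/22, σ_3 = 0.
On [3, 5], s(t) = 9 + 3/11·(t - 3) - 39/11·(t - 3)² + 95/88·(t - 3)³.
With (t - 3) = 1/2: s(7/2) = 5903/704.

8.3849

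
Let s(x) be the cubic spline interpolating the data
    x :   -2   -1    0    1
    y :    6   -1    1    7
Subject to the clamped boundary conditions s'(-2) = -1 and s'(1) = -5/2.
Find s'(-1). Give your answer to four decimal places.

Write m_i for s''(x_i). With h_i = 1, 1, 1 and divided differences Δ_i = -7, 2, 6, the continuity of s' gives the tridiagonal system
  1·m_0 + 4·m_1 + 1·m_2 = 6(Δ_1 - Δ_0) = 54
  1·m_1 + 4·m_2 + 1·m_3 = 6(Δ_2 - Δ_1) = 24
Clamped end conditions give two more equations: 2h_0·m_0 + h_0·m_1 = 6(Δ_0 - s'(-2)) = -36 and h_2·m_2 + 2h_2·m_3 = 6(s'(1) - Δ_2) = -51.
Solving: m_0 = -27, m_1 = 18, m_2 = 9, m_3 = -30.
On [-1, 0], s'(x) = b_1 + 2c_1·(x + 1) + 3d_1·(x + 1)² with b_1 = Δ_1 - h_1(2m_1 + m_2)/6 = -11/2, c_1 = m_1/2 = 9, d_1 = (m_2 - m_1)/(6h_1) = -3/2. So s'(-1) = -11/2.

-5.5000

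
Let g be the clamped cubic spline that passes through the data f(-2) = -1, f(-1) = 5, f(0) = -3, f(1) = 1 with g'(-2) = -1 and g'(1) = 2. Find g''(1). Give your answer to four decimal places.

Write σ_i for g''(x_i). With h_i = 1, 1, 1 and divided differences Δ_i = 6, -8, 4, the continuity of g' gives the tridiagonal system
  1·σ_0 + 4·σ_1 + 1·σ_2 = 6(Δ_1 - Δ_0) = -84
  1·σ_1 + 4·σ_2 + 1·σ_3 = 6(Δ_2 - Δ_1) = 72
Clamped end conditions give two more equations: 2h_0·σ_0 + h_0·σ_1 = 6(Δ_0 - g'(-2)) = 42 and h_2·σ_2 + 2h_2·σ_3 = 6(g'(1) - Δ_2) = -12.
Forward elimination and back-substitution give σ_0 = 204/5, σ_1 = -198/5, σ_2 = 168/5, σ_3 = -114/5.

-22.8000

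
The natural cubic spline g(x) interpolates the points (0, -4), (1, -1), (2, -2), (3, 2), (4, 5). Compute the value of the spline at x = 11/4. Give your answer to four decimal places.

0.8100

With σ_i denoting the second derivative at x_i, h_i = 1, 1, 1, 1, and Δ_i = (y_(i+1) − y_i)/h_i = 3, -1, 4, 3:
  1·σ_0 + 4·σ_1 + 1·σ_2 = 6(Δ_1 - Δ_0) = -24
  1·σ_1 + 4·σ_2 + 1·σ_3 = 6(Δ_2 - Δ_1) = 30
  1·σ_2 + 4·σ_3 + 1·σ_4 = 6(Δ_3 - Δ_2) = -6
Natural end conditions: σ_0 = σ_4 = 0.
Forward elimination and back-substitution give σ_0 = 0, σ_1 = -243/28, σ_2 = 75/7, σ_3 = -117/28, σ_4 = 0.
On [2, 3], g(x) = -2 + 9/8·(x - 2) + 75/14·(x - 2)² - 139/56·(x - 2)³.
With (x - 2) = 3/4: g(11/4) = 2903/3584.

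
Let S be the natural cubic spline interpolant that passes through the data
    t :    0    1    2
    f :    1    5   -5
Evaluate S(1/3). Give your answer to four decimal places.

3.3704

Put σ_i = S'' at the i-th knot. Here h = (1, 1) and Δ = (4, -10), so the interior equations h_(i-1)·σ_(i-1) + 2(h_(i-1)+h_i)·σ_i + h_i·σ_(i+1) = 6(Δ_i − Δ_(i-1)) read
  1·σ_0 + 4·σ_1 + 1·σ_2 = 6(Δ_1 - Δ_0) = -84
Natural end conditions: σ_0 = σ_2 = 0.
Hence σ_0 = 0, σ_1 = -21, σ_2 = 0.
On [0, 1], S(t) = 1 + 15/2·t + 0·t² - 7/2·t³.
With t = 1/3: S(1/3) = 91/27.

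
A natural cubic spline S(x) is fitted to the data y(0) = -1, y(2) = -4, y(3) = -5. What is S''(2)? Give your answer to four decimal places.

Put M_i = S'' at the i-th knot. Here h = (2, 1) and Δ = (-3/2, -1), so the interior equations h_(i-1)·M_(i-1) + 2(h_(i-1)+h_i)·M_i + h_i·M_(i+1) = 6(Δ_i − Δ_(i-1)) read
  2·M_0 + 6·M_1 + 1·M_2 = 6(Δ_1 - Δ_0) = 3
Natural end conditions: M_0 = M_2 = 0.
Solving: M_0 = 0, M_1 = 1/2, M_2 = 0.

0.5000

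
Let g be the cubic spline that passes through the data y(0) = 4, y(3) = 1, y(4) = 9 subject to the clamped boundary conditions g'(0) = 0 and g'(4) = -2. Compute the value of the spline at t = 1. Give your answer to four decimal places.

Write M_i for g''(x_i). With h_i = 3, 1 and divided differences Δ_i = -1, 8, the continuity of g' gives the tridiagonal system
  3·M_0 + 8·M_1 + 1·M_2 = 6(Δ_1 - Δ_0) = 54
Clamped end conditions give two more equations: 2h_0·M_0 + h_0·M_1 = 6(Δ_0 - g'(0)) = -6 and h_1·M_1 + 2h_1·M_2 = 6(g'(4) - Δ_1) = -60.
Hence M_0 = -33/4, M_1 = 29/2, M_2 = -149/4.
On [0, 3], g(t) = 4 + 0·t - 33/8·t² + 91/72·t³.
With t = 1: g(1) = 41/36.

1.1389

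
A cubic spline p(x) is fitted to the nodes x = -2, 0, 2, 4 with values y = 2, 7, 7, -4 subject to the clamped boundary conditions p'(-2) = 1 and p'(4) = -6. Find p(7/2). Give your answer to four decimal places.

With M_i denoting the second derivative at x_i, h_i = 2, 2, 2, and Δ_i = (y_(i+1) − y_i)/h_i = 5/2, 0, -11/2:
  2·M_0 + 8·M_1 + 2·M_2 = 6(Δ_1 - Δ_0) = -15
  2·M_1 + 8·M_2 + 2·M_3 = 6(Δ_2 - Δ_1) = -33
Clamped end conditions give two more equations: 2h_0·M_0 + h_0·M_1 = 6(Δ_0 - p'(-2)) = 9 and h_2·M_2 + 2h_2·M_3 = 6(p'(4) - Δ_2) = -3.
Solving: M_0 = 46/15, M_1 = -49/30, M_2 = -121/30, M_3 = 19/15.
On [2, 4], p(x) = 7 - 97/30·(x - 2) - 121/60·(x - 2)² + 53/120·(x - 2)³.
With (x - 2) = 3/2: p(7/2) = -287/320.

-0.8969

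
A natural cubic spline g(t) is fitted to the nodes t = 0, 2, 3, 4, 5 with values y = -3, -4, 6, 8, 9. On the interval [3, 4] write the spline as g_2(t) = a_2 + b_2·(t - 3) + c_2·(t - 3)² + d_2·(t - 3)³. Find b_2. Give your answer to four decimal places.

6.8895

Let M_i = g''(x_i). Step sizes h_i = 2, 1, 1, 1; slopes of the chords Δ_i = (y_(i+1) - y_i)/h_i = -1/2, 10, 2, 1.
  2·M_0 + 6·M_1 + 1·M_2 = 6(Δ_1 - Δ_0) = 63
  1·M_1 + 4·M_2 + 1·M_3 = 6(Δ_2 - Δ_1) = -48
  1·M_2 + 4·M_3 + 1·M_4 = 6(Δ_3 - Δ_2) = -6
Natural end conditions: M_0 = M_4 = 0.
Solving the tridiagonal system: M_0 = 0, M_1 = 1131/86, M_2 = -684/43, M_3 = 213/86, M_4 = 0.
On [3, 4], with g_2(t) = a_2 + b_2·(t - 3) + c_2·(t - 3)² + d_2·(t - 3)³: c_2 = M_2/2 = -342/43, d_2 = (M_3 - M_2)/(6h_2) = 527/172, b_2 = Δ_2 - h_2(2M_2 + M_3)/6 = 1185/172.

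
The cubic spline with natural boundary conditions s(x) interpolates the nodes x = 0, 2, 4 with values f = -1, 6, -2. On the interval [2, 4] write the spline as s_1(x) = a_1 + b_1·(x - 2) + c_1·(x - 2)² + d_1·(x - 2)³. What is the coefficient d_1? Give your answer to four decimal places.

With m_i denoting the second derivative at x_i, h_i = 2, 2, and Δ_i = (y_(i+1) − y_i)/h_i = 7/2, -4:
  2·m_0 + 8·m_1 + 2·m_2 = 6(Δ_1 - Δ_0) = -45
Natural end conditions: m_0 = m_2 = 0.
Solving the tridiagonal system: m_0 = 0, m_1 = -45/8, m_2 = 0.
On [2, 4], with s_1(x) = a_1 + b_1·(x - 2) + c_1·(x - 2)² + d_1·(x - 2)³: c_1 = m_1/2 = -45/16, d_1 = (m_2 - m_1)/(6h_1) = 15/32, b_1 = Δ_1 - h_1(2m_1 + m_2)/6 = -1/4.

0.4688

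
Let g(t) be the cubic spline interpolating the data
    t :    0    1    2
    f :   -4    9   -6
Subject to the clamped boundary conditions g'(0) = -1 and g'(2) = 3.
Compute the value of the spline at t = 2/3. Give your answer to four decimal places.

5.8519

Let M_i = g''(x_i). Step sizes h_i = 1, 1; slopes of the chords Δ_i = (y_(i+1) - y_i)/h_i = 13, -15.
  1·M_0 + 4·M_1 + 1·M_2 = 6(Δ_1 - Δ_0) = -168
Clamped end conditions give two more equations: 2h_0·M_0 + h_0·M_1 = 6(Δ_0 - g'(0)) = 84 and h_1·M_1 + 2h_1·M_2 = 6(g'(2) - Δ_1) = 108.
Hence M_0 = 86, M_1 = -88, M_2 = 98.
On [0, 1], g(t) = -4 - 1·t + 43·t² - 29·t³.
With t = 2/3: g(2/3) = 158/27.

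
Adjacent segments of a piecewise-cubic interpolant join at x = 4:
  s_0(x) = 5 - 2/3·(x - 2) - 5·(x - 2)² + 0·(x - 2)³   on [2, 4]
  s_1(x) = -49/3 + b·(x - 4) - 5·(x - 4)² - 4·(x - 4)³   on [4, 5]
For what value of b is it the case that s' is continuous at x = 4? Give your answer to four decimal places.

s_0'(x) = -2/3 - 10·(x - 2) + 0·(x - 2)², so s_0'(4) = -62/3. On the right, s_1'(4) = b, so b = -62/3.

-20.6667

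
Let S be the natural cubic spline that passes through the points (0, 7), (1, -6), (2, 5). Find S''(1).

36

Let σ_i = S''(x_i). Step sizes h_i = 1, 1; slopes of the chords Δ_i = (y_(i+1) - y_i)/h_i = -13, 11.
  1·σ_0 + 4·σ_1 + 1·σ_2 = 6(Δ_1 - Δ_0) = 144
Natural end conditions: σ_0 = σ_2 = 0.
Solving: σ_0 = 0, σ_1 = 36, σ_2 = 0.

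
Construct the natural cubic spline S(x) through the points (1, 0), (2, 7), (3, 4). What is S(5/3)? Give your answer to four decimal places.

Let m_i = S''(x_i). Step sizes h_i = 1, 1; slopes of the chords Δ_i = (y_(i+1) - y_i)/h_i = 7, -3.
  1·m_0 + 4·m_1 + 1·m_2 = 6(Δ_1 - Δ_0) = -60
Natural end conditions: m_0 = m_2 = 0.
Hence m_0 = 0, m_1 = -15, m_2 = 0.
On [1, 2], S(x) = 0 + 19/2·(x - 1) + 0·(x - 1)² - 5/2·(x - 1)³.
With (x - 1) = 2/3: S(5/3) = 151/27.

5.5926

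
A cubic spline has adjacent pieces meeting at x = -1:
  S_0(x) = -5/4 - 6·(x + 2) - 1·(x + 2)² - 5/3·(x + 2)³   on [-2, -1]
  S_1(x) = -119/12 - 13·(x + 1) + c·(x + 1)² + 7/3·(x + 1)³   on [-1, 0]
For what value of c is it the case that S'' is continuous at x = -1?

-6

S_0''(x) = -2 - 10·(x + 2), so S_0''(-1) = -12. On the right, S_1''(-1) = 2c, so c = -6.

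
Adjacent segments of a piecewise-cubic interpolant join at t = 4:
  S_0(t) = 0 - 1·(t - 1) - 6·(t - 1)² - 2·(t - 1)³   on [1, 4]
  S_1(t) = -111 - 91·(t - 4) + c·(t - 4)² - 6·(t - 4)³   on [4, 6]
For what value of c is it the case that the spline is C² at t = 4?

-24

S_0''(t) = -12 - 12·(t - 1), so S_0''(4) = -48. On the right, S_1''(4) = 2c, so c = -24.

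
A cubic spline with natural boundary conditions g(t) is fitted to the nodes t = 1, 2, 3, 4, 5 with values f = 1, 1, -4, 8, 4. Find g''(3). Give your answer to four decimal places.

38.1429

Let M_i = g''(x_i). Step sizes h_i = 1, 1, 1, 1; slopes of the chords Δ_i = (y_(i+1) - y_i)/h_i = 0, -5, 12, -4.
  1·M_0 + 4·M_1 + 1·M_2 = 6(Δ_1 - Δ_0) = -30
  1·M_1 + 4·M_2 + 1·M_3 = 6(Δ_2 - Δ_1) = 102
  1·M_2 + 4·M_3 + 1·M_4 = 6(Δ_3 - Δ_2) = -96
Natural end conditions: M_0 = M_4 = 0.
Solving: M_0 = 0, M_1 = -477/28, M_2 = 267/7, M_3 = -939/28, M_4 = 0.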